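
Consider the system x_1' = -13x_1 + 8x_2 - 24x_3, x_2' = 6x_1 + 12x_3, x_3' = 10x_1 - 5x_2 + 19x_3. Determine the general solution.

Coefficient matrix A = [[-13, 8, -24], [6, 0, 12], [10, -5, 19]].
det(A - λI) = 0 gives eigenvalues λ = 4, 3, -1.
For λ=4: eigenvector (0,-3,-1).
For λ=3: eigenvector (1,2,0).
For λ=-1: eigenvector (-2,0,1).
General solution: C_1e^(4t)(0,-3,-1) + C_2e^(3t)(1,2,0) + C_3e^(-t)(-2,0,1).

x_1(t) = C_2e^(3t) - 2C_3e^(-t), x_2(t) = -3C_1e^(4t) + 2C_2e^(3t), x_3(t) = -C_1e^(4t) + C_3e^(-t)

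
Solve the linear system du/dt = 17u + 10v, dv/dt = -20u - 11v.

Coefficient matrix A = [[17, 10], [-20, -11]].
Characteristic polynomial det(A - λI) = λ^2 - 6λ + 13 = 0.
Eigenvalues λ = 3 ± 2i (complex conjugate pair).
For λ=3+2i: an eigenvector is (1,-1) - i(2,-3) = (1 - 2i, -1 + 3i).
A real fundamental pair from Re and Im of e^((3+2i)t)v: X_1 = e^(3t)(cos(2t)·(1,-1) + sin(2t)·(2,-3)), X_2 = e^(3t)(sin(2t)·(1,-1) - cos(2t)·(2,-3)).
General solution: c_1X_1 + c_2X_2.

u(t) = 2c_1e^(3t)sin(2t) + c_1e^(3t)cos(2t) + c_2e^(3t)sin(2t) - 2c_2e^(3t)cos(2t), v(t) = -3c_1e^(3t)sin(2t) - c_1e^(3t)cos(2t) - c_2e^(3t)sin(2t) + 3c_2e^(3t)cos(2t)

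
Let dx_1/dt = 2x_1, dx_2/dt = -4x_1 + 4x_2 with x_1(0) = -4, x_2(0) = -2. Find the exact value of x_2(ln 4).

A = [[2,0],[-4,4]]; eigenvalues λ = 4, 2.
Eigenvectors: (0,-1) for λ=4, (-1,-2) for λ=2.
From the initial condition, c_1 = -6, c_2 = 4.
x_2(ln 4) = (-6)(4^4)(-1) + (4)(4^2)(-2) = 1408.

1408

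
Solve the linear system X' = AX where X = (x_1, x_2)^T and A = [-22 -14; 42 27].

x_1(t) = 2C_1e^(-t) - C_2e^(6t), x_2(t) = -3C_1e^(-t) + 2C_2e^(6t)

Coefficient matrix A = [[-22, -14], [42, 27]].
Characteristic polynomial det(A - λI) = λ^2 - 5λ - 6 = 0.
Eigenvalues λ = -1, 6.
For λ=-1: (A-λI) row 1 is [-21, -14], so an eigenvector is (2, -3).
For λ=6: (A-λI) row 1 is [-28, -14], so an eigenvector is (-1, 2).
General solution: C_1e^(-t)(2,-3) + C_2e^(6t)(-1,2).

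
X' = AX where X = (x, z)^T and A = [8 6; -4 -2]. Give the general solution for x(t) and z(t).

x(t) = C_1e^(2t) - 3C_2e^(4t), z(t) = -C_1e^(2t) + 2C_2e^(4t)

Coefficient matrix A = [[8, 6], [-4, -2]].
Characteristic polynomial det(A - λI) = λ^2 - 6λ + 8 = 0.
Eigenvalues λ = 2, 4.
For λ=2: (A-λI) row 1 is [6, 6], so an eigenvector is (1, -1).
For λ=4: (A-λI) row 1 is [4, 6], so an eigenvector is (-3, 2).
General solution: C_1e^(2t)(1,-1) + C_2e^(4t)(-3,2).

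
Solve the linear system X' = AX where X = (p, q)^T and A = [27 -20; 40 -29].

Coefficient matrix A = [[27, -20], [40, -29]].
Characteristic polynomial det(A - λI) = λ^2 + 2λ + 17 = 0.
Eigenvalues λ = -1 ± 4i (complex conjugate pair).
For λ=-1+4i: an eigenvector is (1,1) - i(2,3) = (1 - 2i, 1 - 3i).
A real fundamental pair from Re and Im of e^((-1+4i)t)v: X_1 = e^(-t)(cos(4t)·(1,1) + sin(4t)·(2,3)), X_2 = e^(-t)(sin(4t)·(1,1) - cos(4t)·(2,3)).
General solution: K_1X_1 + K_2X_2.

p(t) = 2K_1e^(-t)sin(4t) + K_1e^(-t)cos(4t) + K_2e^(-t)sin(4t) - 2K_2e^(-t)cos(4t), q(t) = 3K_1e^(-t)sin(4t) + K_1e^(-t)cos(4t) + K_2e^(-t)sin(4t) - 3K_2e^(-t)cos(4t)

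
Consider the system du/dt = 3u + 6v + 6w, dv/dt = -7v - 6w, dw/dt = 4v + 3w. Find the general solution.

u(t) = -C_1e^(-3t) + C_2e^(3t), v(t) = 3C_1e^(-3t) - C_3e^(-t), w(t) = -2C_1e^(-3t) + C_3e^(-t)

Coefficient matrix A = [[3, 6, 6], [0, -7, -6], [0, 4, 3]].
det(A - λI) = 0 gives eigenvalues λ = -3, 3, -1.
For λ=-3: eigenvector (-1,3,-2).
For λ=3: eigenvector (1,0,0).
For λ=-1: eigenvector (0,-1,1).
General solution: C_1e^(-3t)(-1,3,-2) + C_2e^(3t)(1,0,0) + C_3e^(-t)(0,-1,1).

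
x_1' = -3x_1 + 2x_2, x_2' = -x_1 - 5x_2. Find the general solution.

x_1(t) = C_1e^(-4t)sin(t) - C_1e^(-4t)cos(t) - C_2e^(-4t)sin(t) - C_2e^(-4t)cos(t), x_2(t) = C_1e^(-4t)cos(t) + C_2e^(-4t)sin(t)

Coefficient matrix A = [[-3, 2], [-1, -5]].
Characteristic polynomial det(A - λI) = λ^2 + 8λ + 17 = 0.
Eigenvalues λ = -4 ± i (complex conjugate pair).
For λ=-4+i: an eigenvector is (-1,1) - i(1,0) = (-1 - i, 1).
A real fundamental pair from Re and Im of e^((-4+i)t)v: X_1 = e^(-4t)(cos(t)·(-1,1) + sin(t)·(1,0)), X_2 = e^(-4t)(sin(t)·(-1,1) - cos(t)·(1,0)).
General solution: C_1X_1 + C_2X_2.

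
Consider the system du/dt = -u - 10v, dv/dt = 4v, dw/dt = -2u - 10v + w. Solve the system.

u(t) = -2c_1e^(4t) + c_2e^(-t), v(t) = c_1e^(4t), w(t) = -2c_1e^(4t) + c_2e^(-t) + c_3e^(t)

Coefficient matrix A = [[-1, -10, 0], [0, 4, 0], [-2, -10, 1]].
det(A - λI) = 0 gives eigenvalues λ = 4, -1, 1.
For λ=4: eigenvector (-2,1,-2).
For λ=-1: eigenvector (1,0,1).
For λ=1: eigenvector (0,0,1).
General solution: c_1e^(4t)(-2,1,-2) + c_2e^(-t)(1,0,1) + c_3e^(t)(0,0,1).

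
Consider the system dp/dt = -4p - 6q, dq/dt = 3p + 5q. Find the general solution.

p(t) = -2K_1e^(-t) + K_2e^(2t), q(t) = K_1e^(-t) - K_2e^(2t)

Coefficient matrix A = [[-4, -6], [3, 5]].
Characteristic polynomial det(A - λI) = λ^2 - λ - 2 = 0.
Eigenvalues λ = -1, 2.
For λ=-1: (A-λI) row 1 is [-3, -6], so an eigenvector is (-2, 1).
For λ=2: (A-λI) row 1 is [-6, -6], so an eigenvector is (1, -1).
General solution: K_1e^(-t)(-2,1) + K_2e^(2t)(1,-1).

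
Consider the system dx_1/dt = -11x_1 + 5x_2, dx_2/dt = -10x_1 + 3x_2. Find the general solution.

Coefficient matrix A = [[-11, 5], [-10, 3]].
Characteristic polynomial det(A - λI) = λ^2 + 8λ + 17 = 0.
Eigenvalues λ = -4 ± i (complex conjugate pair).
For λ=-4+i: an eigenvector is (-2,-3) - i(-1,-1) = (-2 + i, -3 + i).
A real fundamental pair from Re and Im of e^((-4+i)t)v: X_1 = e^(-4t)(cos(t)·(-2,-3) + sin(t)·(-1,-1)), X_2 = e^(-4t)(sin(t)·(-2,-3) - cos(t)·(-1,-1)).
General solution: c_1X_1 + c_2X_2.

x_1(t) = -c_1e^(-4t)sin(t) - 2c_1e^(-4t)cos(t) - 2c_2e^(-4t)sin(t) + c_2e^(-4t)cos(t), x_2(t) = -c_1e^(-4t)sin(t) - 3c_1e^(-4t)cos(t) - 3c_2e^(-4t)sin(t) + c_2e^(-4t)cos(t)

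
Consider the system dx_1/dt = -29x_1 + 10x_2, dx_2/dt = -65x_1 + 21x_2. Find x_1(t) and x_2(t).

Coefficient matrix A = [[-29, 10], [-65, 21]].
Characteristic polynomial det(A - λI) = λ^2 + 8λ + 41 = 0.
Eigenvalues λ = -4 ± 5i (complex conjugate pair).
For λ=-4+5i: an eigenvector is (-1,-3) - i(-1,-2) = (-1 + i, -3 + 2i).
A real fundamental pair from Re and Im of e^((-4+5i)t)v: X_1 = e^(-4t)(cos(5t)·(-1,-3) + sin(5t)·(-1,-2)), X_2 = e^(-4t)(sin(5t)·(-1,-3) - cos(5t)·(-1,-2)).
General solution: c_1X_1 + c_2X_2.

x_1(t) = -c_1e^(-4t)sin(5t) - c_1e^(-4t)cos(5t) - c_2e^(-4t)sin(5t) + c_2e^(-4t)cos(5t), x_2(t) = -2c_1e^(-4t)sin(5t) - 3c_1e^(-4t)cos(5t) - 3c_2e^(-4t)sin(5t) + 2c_2e^(-4t)cos(5t)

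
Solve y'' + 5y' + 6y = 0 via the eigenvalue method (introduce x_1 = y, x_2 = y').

Let x_1 = y, x_2 = y'. Then x_1' = x_2 and x_2' = -6x_1 - 5x_2.
A = [[0,1],[-6,-5]]; det(A-λI) = λ^2 + 5λ + 6.
Eigenvalues λ = -2, -3 with eigenvectors (1,-2), (1,-3).

y(t) = K_1e^(-2t) + K_2e^(-3t)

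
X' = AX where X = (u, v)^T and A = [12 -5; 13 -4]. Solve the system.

u(t) = 2c_1e^(4t)sin(t) - c_1e^(4t)cos(t) - c_2e^(4t)sin(t) - 2c_2e^(4t)cos(t), v(t) = 3c_1e^(4t)sin(t) - 2c_1e^(4t)cos(t) - 2c_2e^(4t)sin(t) - 3c_2e^(4t)cos(t)

Coefficient matrix A = [[12, -5], [13, -4]].
Characteristic polynomial det(A - λI) = λ^2 - 8λ + 17 = 0.
Eigenvalues λ = 4 ± i (complex conjugate pair).
For λ=4+i: an eigenvector is (-1,-2) - i(2,3) = (-1 - 2i, -2 - 3i).
A real fundamental pair from Re and Im of e^((4+i)t)v: X_1 = e^(4t)(cos(t)·(-1,-2) + sin(t)·(2,3)), X_2 = e^(4t)(sin(t)·(-1,-2) - cos(t)·(2,3)).
General solution: c_1X_1 + c_2X_2.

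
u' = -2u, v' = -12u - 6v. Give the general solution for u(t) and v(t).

Coefficient matrix A = [[-2, 0], [-12, -6]].
Characteristic polynomial det(A - λI) = λ^2 + 8λ + 12 = 0.
Eigenvalues λ = -6, -2.
For λ=-6: (A-λI) row 1 is [4, 0], so an eigenvector is (0, -1).
For λ=-2: (A-λI) row 2 is [-12, -4], so an eigenvector is (1, -3).
General solution: K_1e^(-6t)(0,-1) + K_2e^(-2t)(1,-3).

u(t) = K_2e^(-2t), v(t) = -K_1e^(-6t) - 3K_2e^(-2t)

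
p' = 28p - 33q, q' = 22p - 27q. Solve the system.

Coefficient matrix A = [[28, -33], [22, -27]].
Characteristic polynomial det(A - λI) = λ^2 - λ - 30 = 0.
Eigenvalues λ = -5, 6.
For λ=-5: (A-λI) row 1 is [33, -33], so an eigenvector is (1, 1).
For λ=6: (A-λI) row 1 is [22, -33], so an eigenvector is (-3, -2).
General solution: K_1e^(-5t)(1,1) + K_2e^(6t)(-3,-2).

p(t) = K_1e^(-5t) - 3K_2e^(6t), q(t) = K_1e^(-5t) - 2K_2e^(6t)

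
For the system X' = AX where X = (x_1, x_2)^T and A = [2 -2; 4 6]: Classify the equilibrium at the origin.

A = [[2,-2],[4,6]]; det(A-λI) = λ^2 - 8λ + 20.
λ = 4 ± 2i: positive real part.

unstable spiral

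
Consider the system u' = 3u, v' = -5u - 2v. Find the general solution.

u(t) = -C_1e^(3t), v(t) = C_1e^(3t) - C_2e^(-2t)

Coefficient matrix A = [[3, 0], [-5, -2]].
Characteristic polynomial det(A - λI) = λ^2 - λ - 6 = 0.
Eigenvalues λ = 3, -2.
For λ=3: (A-λI) row 2 is [-5, -5], so an eigenvector is (-1, 1).
For λ=-2: (A-λI) row 1 is [5, 0], so an eigenvector is (0, -1).
General solution: C_1e^(3t)(-1,1) + C_2e^(-2t)(0,-1).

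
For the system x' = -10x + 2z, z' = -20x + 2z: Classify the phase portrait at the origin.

A = [[-10,2],[-20,2]]; det(A-λI) = λ^2 + 8λ + 20.
λ = -4 ± 2i: negative real part.

stable spiral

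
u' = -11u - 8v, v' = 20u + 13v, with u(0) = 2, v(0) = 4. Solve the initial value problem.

Coefficient matrix A = [[-11, -8], [20, 13]].
Characteristic polynomial det(A - λI) = λ^2 - 2λ + 17 = 0.
Eigenvalues λ = 1 ± 4i (complex conjugate pair).
For λ=1+4i: an eigenvector is (-1,2) - i(-1,1) = (-1 + i, 2 - i).
A real fundamental pair from Re and Im of e^((1+4i)t)v: X_1 = e^(t)(cos(4t)·(-1,2) + sin(4t)·(-1,1)), X_2 = e^(t)(sin(4t)·(-1,2) - cos(4t)·(-1,1)).
General solution: c_1X_1 + c_2X_2.
Applying u(0)=2, v(0)=4 gives c_1=6, c_2=8.

u(t) = -14e^(t)sin(4t) + 2e^(t)cos(4t), v(t) = 22e^(t)sin(4t) + 4e^(t)cos(4t)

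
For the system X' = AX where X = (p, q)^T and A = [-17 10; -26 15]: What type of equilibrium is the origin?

stable spiral

A = [[-17,10],[-26,15]]; det(A-λI) = λ^2 + 2λ + 5.
λ = -1 ± 2i: negative real part.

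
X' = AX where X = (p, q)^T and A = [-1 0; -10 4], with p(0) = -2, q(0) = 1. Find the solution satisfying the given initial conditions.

Coefficient matrix A = [[-1, 0], [-10, 4]].
Characteristic polynomial det(A - λI) = λ^2 - 3λ - 4 = 0.
Eigenvalues λ = 4, -1.
For λ=4: (A-λI) row 1 is [-5, 0], so an eigenvector is (0, -1).
For λ=-1: (A-λI) row 2 is [-10, 5], so an eigenvector is (-1, -2).
General solution: c_1e^(4t)(0,-1) + c_2e^(-t)(-1,-2).
Applying p(0)=-2, q(0)=1 gives c_1=-5, c_2=2.

p(t) = -2e^(-t), q(t) = 5e^(4t) - 4e^(-t)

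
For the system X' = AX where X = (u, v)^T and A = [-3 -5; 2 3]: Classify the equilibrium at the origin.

A = [[-3,-5],[2,3]]; det(A-λI) = λ^2 + 1.
λ = 0 ± i: zero real part.

center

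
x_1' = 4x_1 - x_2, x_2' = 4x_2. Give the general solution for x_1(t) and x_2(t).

Coefficient matrix A = [[4, -1], [0, 4]].
Characteristic polynomial det(A - λI) = λ^2 - 8λ + 16 = 0.
Single eigenvalue λ = 4 with algebraic multiplicity 2.
Eigenvector v = (1,0); generalized eigenvector w with (A-λI)w=v is (-2,-1).
General solution: e^(4t)[c_1·v + c_2·(t·v + w)].

x_1(t) = c_1e^(4t) + c_2te^(4t) - 2c_2e^(4t), x_2(t) = -c_2e^(4t)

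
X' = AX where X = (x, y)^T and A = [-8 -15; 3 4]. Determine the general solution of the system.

x(t) = C_1e^(-2t)sin(3t) + 2C_1e^(-2t)cos(3t) + 2C_2e^(-2t)sin(3t) - C_2e^(-2t)cos(3t), y(t) = -C_1e^(-2t)cos(3t) - C_2e^(-2t)sin(3t)

Coefficient matrix A = [[-8, -15], [3, 4]].
Characteristic polynomial det(A - λI) = λ^2 + 4λ + 13 = 0.
Eigenvalues λ = -2 ± 3i (complex conjugate pair).
For λ=-2+3i: an eigenvector is (2,-1) - i(1,0) = (2 - i, -1).
A real fundamental pair from Re and Im of e^((-2+3i)t)v: X_1 = e^(-2t)(cos(3t)·(2,-1) + sin(3t)·(1,0)), X_2 = e^(-2t)(sin(3t)·(2,-1) - cos(3t)·(1,0)).
General solution: C_1X_1 + C_2X_2.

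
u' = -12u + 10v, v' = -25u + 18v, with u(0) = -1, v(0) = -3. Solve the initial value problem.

Coefficient matrix A = [[-12, 10], [-25, 18]].
Characteristic polynomial det(A - λI) = λ^2 - 6λ + 34 = 0.
Eigenvalues λ = 3 ± 5i (complex conjugate pair).
For λ=3+5i: an eigenvector is (-1,-2) - i(-1,-1) = (-1 + i, -2 + i).
A real fundamental pair from Re and Im of e^((3+5i)t)v: X_1 = e^(3t)(cos(5t)·(-1,-2) + sin(5t)·(-1,-1)), X_2 = e^(3t)(sin(5t)·(-1,-2) - cos(5t)·(-1,-1)).
General solution: C_1X_1 + C_2X_2.
Applying u(0)=-1, v(0)=-3 gives C_1=2, C_2=1.

u(t) = -3e^(3t)sin(5t) - e^(3t)cos(5t), v(t) = -4e^(3t)sin(5t) - 3e^(3t)cos(5t)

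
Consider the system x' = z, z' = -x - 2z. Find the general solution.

Coefficient matrix A = [[0, 1], [-1, -2]].
Characteristic polynomial det(A - λI) = λ^2 + 2λ + 1 = 0.
Single eigenvalue λ = -1 with algebraic multiplicity 2.
Eigenvector v = (-1,1); generalized eigenvector w with (A-λI)w=v is (-3,2).
General solution: e^(-t)[K_1·v + K_2·(t·v + w)].

x(t) = -K_1e^(-t) - K_2te^(-t) - 3K_2e^(-t), z(t) = K_1e^(-t) + K_2te^(-t) + 2K_2e^(-t)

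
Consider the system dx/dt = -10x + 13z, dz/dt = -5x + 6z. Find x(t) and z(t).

x(t) = -3C_1e^(-2t)sin(t) + 2C_1e^(-2t)cos(t) + 2C_2e^(-2t)sin(t) + 3C_2e^(-2t)cos(t), z(t) = -2C_1e^(-2t)sin(t) + C_1e^(-2t)cos(t) + C_2e^(-2t)sin(t) + 2C_2e^(-2t)cos(t)

Coefficient matrix A = [[-10, 13], [-5, 6]].
Characteristic polynomial det(A - λI) = λ^2 + 4λ + 5 = 0.
Eigenvalues λ = -2 ± i (complex conjugate pair).
For λ=-2+i: an eigenvector is (2,1) - i(-3,-2) = (2 + 3i, 1 + 2i).
A real fundamental pair from Re and Im of e^((-2+i)t)v: X_1 = e^(-2t)(cos(t)·(2,1) + sin(t)·(-3,-2)), X_2 = e^(-2t)(sin(t)·(2,1) - cos(t)·(-3,-2)).
General solution: C_1X_1 + C_2X_2.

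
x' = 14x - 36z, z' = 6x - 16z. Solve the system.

x(t) = -3K_1e^(2t) - 2K_2e^(-4t), z(t) = -K_1e^(2t) - K_2e^(-4t)

Coefficient matrix A = [[14, -36], [6, -16]].
Characteristic polynomial det(A - λI) = λ^2 + 2λ - 8 = 0.
Eigenvalues λ = 2, -4.
For λ=2: (A-λI) row 1 is [12, -36], so an eigenvector is (-3, -1).
For λ=-4: (A-λI) row 1 is [18, -36], so an eigenvector is (-2, -1).
General solution: K_1e^(2t)(-3,-1) + K_2e^(-4t)(-2,-1).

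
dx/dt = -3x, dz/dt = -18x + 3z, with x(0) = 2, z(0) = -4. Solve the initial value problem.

x(t) = 2e^(-3t), z(t) = -10e^(3t) + 6e^(-3t)

Coefficient matrix A = [[-3, 0], [-18, 3]].
Characteristic polynomial det(A - λI) = λ^2 - 9 = 0.
Eigenvalues λ = 3, -3.
For λ=3: (A-λI) row 1 is [-6, 0], so an eigenvector is (0, -1).
For λ=-3: (A-λI) row 2 is [-18, 6], so an eigenvector is (-1, -3).
General solution: c_1e^(3t)(0,-1) + c_2e^(-3t)(-1,-3).
Applying x(0)=2, z(0)=-4 gives c_1=10, c_2=-2.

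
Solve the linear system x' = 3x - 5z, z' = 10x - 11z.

x(t) = -2K_1e^(-4t)sin(t) - K_1e^(-4t)cos(t) - K_2e^(-4t)sin(t) + 2K_2e^(-4t)cos(t), z(t) = -3K_1e^(-4t)sin(t) - K_1e^(-4t)cos(t) - K_2e^(-4t)sin(t) + 3K_2e^(-4t)cos(t)

Coefficient matrix A = [[3, -5], [10, -11]].
Characteristic polynomial det(A - λI) = λ^2 + 8λ + 17 = 0.
Eigenvalues λ = -4 ± i (complex conjugate pair).
For λ=-4+i: an eigenvector is (-1,-1) - i(-2,-3) = (-1 + 2i, -1 + 3i).
A real fundamental pair from Re and Im of e^((-4+i)t)v: X_1 = e^(-4t)(cos(t)·(-1,-1) + sin(t)·(-2,-3)), X_2 = e^(-4t)(sin(t)·(-1,-1) - cos(t)·(-2,-3)).
General solution: K_1X_1 + K_2X_2.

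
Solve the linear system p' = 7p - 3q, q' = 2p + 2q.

p(t) = -3c_1e^(5t) + c_2e^(4t), q(t) = -2c_1e^(5t) + c_2e^(4t)

Coefficient matrix A = [[7, -3], [2, 2]].
Characteristic polynomial det(A - λI) = λ^2 - 9λ + 20 = 0.
Eigenvalues λ = 5, 4.
For λ=5: (A-λI) row 1 is [2, -3], so an eigenvector is (-3, -2).
For λ=4: (A-λI) row 1 is [3, -3], so an eigenvector is (1, 1).
General solution: c_1e^(5t)(-3,-2) + c_2e^(4t)(1,1).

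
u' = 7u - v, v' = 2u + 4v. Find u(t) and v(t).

Coefficient matrix A = [[7, -1], [2, 4]].
Characteristic polynomial det(A - λI) = λ^2 - 11λ + 30 = 0.
Eigenvalues λ = 5, 6.
For λ=5: (A-λI) row 1 is [2, -1], so an eigenvector is (1, 2).
For λ=6: (A-λI) row 1 is [1, -1], so an eigenvector is (-1, -1).
General solution: K_1e^(5t)(1,2) + K_2e^(6t)(-1,-1).

u(t) = K_1e^(5t) - K_2e^(6t), v(t) = 2K_1e^(5t) - K_2e^(6t)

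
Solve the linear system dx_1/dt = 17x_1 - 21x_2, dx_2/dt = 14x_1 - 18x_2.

Coefficient matrix A = [[17, -21], [14, -18]].
Characteristic polynomial det(A - λI) = λ^2 + λ - 12 = 0.
Eigenvalues λ = -4, 3.
For λ=-4: (A-λI) row 1 is [21, -21], so an eigenvector is (1, 1).
For λ=3: (A-λI) row 1 is [14, -21], so an eigenvector is (3, 2).
General solution: C_1e^(-4t)(1,1) + C_2e^(3t)(3,2).

x_1(t) = C_1e^(-4t) + 3C_2e^(3t), x_2(t) = C_1e^(-4t) + 2C_2e^(3t)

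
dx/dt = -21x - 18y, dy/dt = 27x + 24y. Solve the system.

x(t) = 2c_1e^(6t) + c_2e^(-3t), y(t) = -3c_1e^(6t) - c_2e^(-3t)

Coefficient matrix A = [[-21, -18], [27, 24]].
Characteristic polynomial det(A - λI) = λ^2 - 3λ - 18 = 0.
Eigenvalues λ = 6, -3.
For λ=6: (A-λI) row 1 is [-27, -18], so an eigenvector is (2, -3).
For λ=-3: (A-λI) row 1 is [-18, -18], so an eigenvector is (1, -1).
General solution: c_1e^(6t)(2,-3) + c_2e^(-3t)(1,-1).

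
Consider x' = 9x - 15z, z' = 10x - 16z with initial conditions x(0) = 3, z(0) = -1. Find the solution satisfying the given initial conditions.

x(t) = 12e^(-t) - 9e^(-6t), z(t) = 8e^(-t) - 9e^(-6t)

Coefficient matrix A = [[9, -15], [10, -16]].
Characteristic polynomial det(A - λI) = λ^2 + 7λ + 6 = 0.
Eigenvalues λ = -1, -6.
For λ=-1: (A-λI) row 1 is [10, -15], so an eigenvector is (-3, -2).
For λ=-6: (A-λI) row 1 is [15, -15], so an eigenvector is (-1, -1).
General solution: c_1e^(-t)(-3,-2) + c_2e^(-6t)(-1,-1).
Applying x(0)=3, z(0)=-1 gives c_1=-4, c_2=9.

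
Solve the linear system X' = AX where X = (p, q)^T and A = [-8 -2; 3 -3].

p(t) = -K_1e^(-6t) - 2K_2e^(-5t), q(t) = K_1e^(-6t) + 3K_2e^(-5t)

Coefficient matrix A = [[-8, -2], [3, -3]].
Characteristic polynomial det(A - λI) = λ^2 + 11λ + 30 = 0.
Eigenvalues λ = -6, -5.
For λ=-6: (A-λI) row 1 is [-2, -2], so an eigenvector is (-1, 1).
For λ=-5: (A-λI) row 1 is [-3, -2], so an eigenvector is (-2, 3).
General solution: K_1e^(-6t)(-1,1) + K_2e^(-5t)(-2,3).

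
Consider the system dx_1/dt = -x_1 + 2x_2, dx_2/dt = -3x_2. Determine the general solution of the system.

x_1(t) = K_1e^(-t) - K_2e^(-3t), x_2(t) = K_2e^(-3t)

Coefficient matrix A = [[-1, 2], [0, -3]].
Characteristic polynomial det(A - λI) = λ^2 + 4λ + 3 = 0.
Eigenvalues λ = -1, -3.
For λ=-1: (A-λI) row 1 is [0, 2], so an eigenvector is (1, 0).
For λ=-3: (A-λI) row 1 is [2, 2], so an eigenvector is (-1, 1).
General solution: K_1e^(-t)(1,0) + K_2e^(-3t)(-1,1).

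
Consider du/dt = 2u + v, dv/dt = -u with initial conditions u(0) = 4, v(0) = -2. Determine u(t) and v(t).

Coefficient matrix A = [[2, 1], [-1, 0]].
Characteristic polynomial det(A - λI) = λ^2 - 2λ + 1 = 0.
Single eigenvalue λ = 1 with algebraic multiplicity 2.
Eigenvector v = (-1,1); generalized eigenvector w with (A-λI)w=v is (-2,1).
General solution: e^(t)[c_1·v + c_2·(t·v + w)].
Applying u(0)=4, v(0)=-2 gives c_1=0, c_2=-2.

u(t) = 2te^(t) + 4e^(t), v(t) = -2te^(t) - 2e^(t)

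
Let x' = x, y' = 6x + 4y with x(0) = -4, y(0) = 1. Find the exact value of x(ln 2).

A = [[1,0],[6,4]]; eigenvalues λ = 4, 1.
Eigenvectors: (0,-1) for λ=4, (1,-2) for λ=1.
From the initial condition, c_1 = 7, c_2 = -4.
x(ln 2) = (7)(2^4)(0) + (-4)(2^1)(1) = -8.

-8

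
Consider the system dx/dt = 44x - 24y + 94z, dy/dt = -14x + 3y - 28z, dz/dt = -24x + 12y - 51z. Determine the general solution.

Coefficient matrix A = [[44, -24, 94], [-14, 3, -28], [-24, 12, -51]].
det(A - λI) = 0 gives eigenvalues λ = -4, -3, 3.
For λ=-4: eigenvector (1,2,0).
For λ=-3: eigenvector (-2,0,1).
For λ=3: eigenvector (-4,1,2).
General solution: K_1e^(-4t)(1,2,0) + K_2e^(-3t)(-2,0,1) + K_3e^(3t)(-4,1,2).

x(t) = K_1e^(-4t) - 2K_2e^(-3t) - 4K_3e^(3t), y(t) = 2K_1e^(-4t) + K_3e^(3t), z(t) = K_2e^(-3t) + 2K_3e^(3t)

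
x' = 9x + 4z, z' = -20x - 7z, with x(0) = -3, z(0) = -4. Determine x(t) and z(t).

Coefficient matrix A = [[9, 4], [-20, -7]].
Characteristic polynomial det(A - λI) = λ^2 - 2λ + 17 = 0.
Eigenvalues λ = 1 ± 4i (complex conjugate pair).
For λ=1+4i: an eigenvector is (0,-1) - i(-1,2) = (0 + i, -1 - 2i).
A real fundamental pair from Re and Im of e^((1+4i)t)v: X_1 = e^(t)(cos(4t)·(0,-1) + sin(4t)·(-1,2)), X_2 = e^(t)(sin(4t)·(0,-1) - cos(4t)·(-1,2)).
General solution: K_1X_1 + K_2X_2.
Applying x(0)=-3, z(0)=-4 gives K_1=10, K_2=-3.

x(t) = -10e^(t)sin(4t) - 3e^(t)cos(4t), z(t) = 23e^(t)sin(4t) - 4e^(t)cos(4t)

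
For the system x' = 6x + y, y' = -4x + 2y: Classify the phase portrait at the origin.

unstable improper node

A = [[6,1],[-4,2]]; det(A-λI) = λ^2 - 8λ + 16.
repeated λ = 4 with a single eigenvector.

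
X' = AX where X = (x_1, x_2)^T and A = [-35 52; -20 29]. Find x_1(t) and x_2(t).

x_1(t) = 2K_1e^(-3t)sin(4t) + 3K_1e^(-3t)cos(4t) + 3K_2e^(-3t)sin(4t) - 2K_2e^(-3t)cos(4t), x_2(t) = K_1e^(-3t)sin(4t) + 2K_1e^(-3t)cos(4t) + 2K_2e^(-3t)sin(4t) - K_2e^(-3t)cos(4t)

Coefficient matrix A = [[-35, 52], [-20, 29]].
Characteristic polynomial det(A - λI) = λ^2 + 6λ + 25 = 0.
Eigenvalues λ = -3 ± 4i (complex conjugate pair).
For λ=-3+4i: an eigenvector is (3,2) - i(2,1) = (3 - 2i, 2 - i).
A real fundamental pair from Re and Im of e^((-3+4i)t)v: X_1 = e^(-3t)(cos(4t)·(3,2) + sin(4t)·(2,1)), X_2 = e^(-3t)(sin(4t)·(3,2) - cos(4t)·(2,1)).
General solution: K_1X_1 + K_2X_2.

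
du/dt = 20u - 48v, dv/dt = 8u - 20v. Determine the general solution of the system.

u(t) = -3K_1e^(4t) + 2K_2e^(-4t), v(t) = -K_1e^(4t) + K_2e^(-4t)

Coefficient matrix A = [[20, -48], [8, -20]].
Characteristic polynomial det(A - λI) = λ^2 - 16 = 0.
Eigenvalues λ = 4, -4.
For λ=4: (A-λI) row 1 is [16, -48], so an eigenvector is (-3, -1).
For λ=-4: (A-λI) row 1 is [24, -48], so an eigenvector is (2, 1).
General solution: K_1e^(4t)(-3,-1) + K_2e^(-4t)(2,1).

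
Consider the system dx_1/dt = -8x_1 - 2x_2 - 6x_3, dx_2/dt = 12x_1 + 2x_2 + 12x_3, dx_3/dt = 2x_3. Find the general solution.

x_1(t) = -C_1e^(2t) - C_2e^(-2t) + C_3e^(-4t), x_2(t) = 2C_1e^(2t) + 3C_2e^(-2t) - 2C_3e^(-4t), x_3(t) = C_1e^(2t)

Coefficient matrix A = [[-8, -2, -6], [12, 2, 12], [0, 0, 2]].
det(A - λI) = 0 gives eigenvalues λ = 2, -2, -4.
For λ=2: eigenvector (-1,2,1).
For λ=-2: eigenvector (-1,3,0).
For λ=-4: eigenvector (1,-2,0).
General solution: C_1e^(2t)(-1,2,1) + C_2e^(-2t)(-1,3,0) + C_3e^(-4t)(1,-2,0).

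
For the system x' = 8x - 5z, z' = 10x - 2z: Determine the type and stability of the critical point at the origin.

unstable spiral

A = [[8,-5],[10,-2]]; det(A-λI) = λ^2 - 6λ + 34.
λ = 3 ± 5i: positive real part.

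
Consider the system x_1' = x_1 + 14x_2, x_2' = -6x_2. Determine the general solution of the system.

x_1(t) = K_1e^(t) - 2K_2e^(-6t), x_2(t) = K_2e^(-6t)

Coefficient matrix A = [[1, 14], [0, -6]].
Characteristic polynomial det(A - λI) = λ^2 + 5λ - 6 = 0.
Eigenvalues λ = 1, -6.
For λ=1: (A-λI) row 1 is [0, 14], so an eigenvector is (1, 0).
For λ=-6: (A-λI) row 1 is [7, 14], so an eigenvector is (-2, 1).
General solution: K_1e^(t)(1,0) + K_2e^(-6t)(-2,1).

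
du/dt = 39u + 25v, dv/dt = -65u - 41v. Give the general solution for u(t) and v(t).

u(t) = -K_1e^(-t)sin(5t) - 2K_1e^(-t)cos(5t) - 2K_2e^(-t)sin(5t) + K_2e^(-t)cos(5t), v(t) = 2K_1e^(-t)sin(5t) + 3K_1e^(-t)cos(5t) + 3K_2e^(-t)sin(5t) - 2K_2e^(-t)cos(5t)

Coefficient matrix A = [[39, 25], [-65, -41]].
Characteristic polynomial det(A - λI) = λ^2 + 2λ + 26 = 0.
Eigenvalues λ = -1 ± 5i (complex conjugate pair).
For λ=-1+5i: an eigenvector is (-2,3) - i(-1,2) = (-2 + i, 3 - 2i).
A real fundamental pair from Re and Im of e^((-1+5i)t)v: X_1 = e^(-t)(cos(5t)·(-2,3) + sin(5t)·(-1,2)), X_2 = e^(-t)(sin(5t)·(-2,3) - cos(5t)·(-1,2)).
General solution: K_1X_1 + K_2X_2.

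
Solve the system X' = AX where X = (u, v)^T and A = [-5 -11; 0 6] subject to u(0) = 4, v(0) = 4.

u(t) = -4e^(6t) + 8e^(-5t), v(t) = 4e^(6t)

Coefficient matrix A = [[-5, -11], [0, 6]].
Characteristic polynomial det(A - λI) = λ^2 - λ - 30 = 0.
Eigenvalues λ = 6, -5.
For λ=6: (A-λI) row 1 is [-11, -11], so an eigenvector is (1, -1).
For λ=-5: (A-λI) row 1 is [0, -11], so an eigenvector is (1, 0).
General solution: K_1e^(6t)(1,-1) + K_2e^(-5t)(1,0).
Applying u(0)=4, v(0)=4 gives K_1=-4, K_2=8.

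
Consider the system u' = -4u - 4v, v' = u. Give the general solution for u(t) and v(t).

u(t) = -2C_1e^(-2t) - 2C_2te^(-2t) + C_2e^(-2t), v(t) = C_1e^(-2t) + C_2te^(-2t)

Coefficient matrix A = [[-4, -4], [1, 0]].
Characteristic polynomial det(A - λI) = λ^2 + 4λ + 4 = 0.
Single eigenvalue λ = -2 with algebraic multiplicity 2.
Eigenvector v = (-2,1); generalized eigenvector w with (A-λI)w=v is (1,0).
General solution: e^(-2t)[C_1·v + C_2·(t·v + w)].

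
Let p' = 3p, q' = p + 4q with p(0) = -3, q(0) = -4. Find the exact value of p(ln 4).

-192

A = [[3,0],[1,4]]; eigenvalues λ = 3, 4.
Eigenvectors: (-1,1) for λ=3, (0,-1) for λ=4.
From the initial condition, c_1 = 3, c_2 = 7.
p(ln 4) = (3)(4^3)(-1) + (7)(4^4)(0) = -192.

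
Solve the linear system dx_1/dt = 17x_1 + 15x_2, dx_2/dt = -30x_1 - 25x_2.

x_1(t) = -2K_1e^(-4t)sin(3t) - K_1e^(-4t)cos(3t) - K_2e^(-4t)sin(3t) + 2K_2e^(-4t)cos(3t), x_2(t) = 3K_1e^(-4t)sin(3t) + K_1e^(-4t)cos(3t) + K_2e^(-4t)sin(3t) - 3K_2e^(-4t)cos(3t)

Coefficient matrix A = [[17, 15], [-30, -25]].
Characteristic polynomial det(A - λI) = λ^2 + 8λ + 25 = 0.
Eigenvalues λ = -4 ± 3i (complex conjugate pair).
For λ=-4+3i: an eigenvector is (-1,1) - i(-2,3) = (-1 + 2i, 1 - 3i).
A real fundamental pair from Re and Im of e^((-4+3i)t)v: X_1 = e^(-4t)(cos(3t)·(-1,1) + sin(3t)·(-2,3)), X_2 = e^(-4t)(sin(3t)·(-1,1) - cos(3t)·(-2,3)).
General solution: K_1X_1 + K_2X_2.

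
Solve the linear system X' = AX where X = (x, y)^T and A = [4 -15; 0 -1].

Coefficient matrix A = [[4, -15], [0, -1]].
Characteristic polynomial det(A - λI) = λ^2 - 3λ - 4 = 0.
Eigenvalues λ = -1, 4.
For λ=-1: (A-λI) row 1 is [5, -15], so an eigenvector is (-3, -1).
For λ=4: (A-λI) row 1 is [0, -15], so an eigenvector is (1, 0).
General solution: c_1e^(-t)(-3,-1) + c_2e^(4t)(1,0).

x(t) = -3c_1e^(-t) + c_2e^(4t), y(t) = -c_1e^(-t)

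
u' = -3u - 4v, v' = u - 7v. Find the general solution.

Coefficient matrix A = [[-3, -4], [1, -7]].
Characteristic polynomial det(A - λI) = λ^2 + 10λ + 25 = 0.
Single eigenvalue λ = -5 with algebraic multiplicity 2.
Eigenvector v = (-2,-1); generalized eigenvector w with (A-λI)w=v is (-3,-1).
General solution: e^(-5t)[K_1·v + K_2·(t·v + w)].

u(t) = -2K_1e^(-5t) - 2K_2te^(-5t) - 3K_2e^(-5t), v(t) = -K_1e^(-5t) - K_2te^(-5t) - K_2e^(-5t)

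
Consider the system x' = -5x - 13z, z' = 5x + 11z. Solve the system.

x(t) = 3C_1e^(3t)sin(t) - 2C_1e^(3t)cos(t) - 2C_2e^(3t)sin(t) - 3C_2e^(3t)cos(t), z(t) = -2C_1e^(3t)sin(t) + C_1e^(3t)cos(t) + C_2e^(3t)sin(t) + 2C_2e^(3t)cos(t)

Coefficient matrix A = [[-5, -13], [5, 11]].
Characteristic polynomial det(A - λI) = λ^2 - 6λ + 10 = 0.
Eigenvalues λ = 3 ± i (complex conjugate pair).
For λ=3+i: an eigenvector is (-2,1) - i(3,-2) = (-2 - 3i, 1 + 2i).
A real fundamental pair from Re and Im of e^((3+i)t)v: X_1 = e^(3t)(cos(t)·(-2,1) + sin(t)·(3,-2)), X_2 = e^(3t)(sin(t)·(-2,1) - cos(t)·(3,-2)).
General solution: C_1X_1 + C_2X_2.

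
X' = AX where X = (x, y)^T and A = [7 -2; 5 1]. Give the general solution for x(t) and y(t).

Coefficient matrix A = [[7, -2], [5, 1]].
Characteristic polynomial det(A - λI) = λ^2 - 8λ + 17 = 0.
Eigenvalues λ = 4 ± i (complex conjugate pair).
For λ=4+i: an eigenvector is (1,2) - i(-1,-1) = (1 + i, 2 + i).
A real fundamental pair from Re and Im of e^((4+i)t)v: X_1 = e^(4t)(cos(t)·(1,2) + sin(t)·(-1,-1)), X_2 = e^(4t)(sin(t)·(1,2) - cos(t)·(-1,-1)).
General solution: C_1X_1 + C_2X_2.

x(t) = -C_1e^(4t)sin(t) + C_1e^(4t)cos(t) + C_2e^(4t)sin(t) + C_2e^(4t)cos(t), y(t) = -C_1e^(4t)sin(t) + 2C_1e^(4t)cos(t) + 2C_2e^(4t)sin(t) + C_2e^(4t)cos(t)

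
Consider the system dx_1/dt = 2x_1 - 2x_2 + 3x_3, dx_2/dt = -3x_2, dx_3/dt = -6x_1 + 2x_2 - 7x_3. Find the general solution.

Coefficient matrix A = [[2, -2, 3], [0, -3, 0], [-6, 2, -7]].
det(A - λI) = 0 gives eigenvalues λ = -1, -3, -4.
For λ=-1: eigenvector (1,0,-1).
For λ=-3: eigenvector (1,1,-1).
For λ=-4: eigenvector (-1,0,2).
General solution: K_1e^(-t)(1,0,-1) + K_2e^(-3t)(1,1,-1) + K_3e^(-4t)(-1,0,2).

x_1(t) = K_1e^(-t) + K_2e^(-3t) - K_3e^(-4t), x_2(t) = K_2e^(-3t), x_3(t) = -K_1e^(-t) - K_2e^(-3t) + 2K_3e^(-4t)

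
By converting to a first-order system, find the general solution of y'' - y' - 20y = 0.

Let x_1 = y, x_2 = y'. Then x_1' = x_2 and x_2' = 20x_1 + x_2.
A = [[0,1],[20,1]]; det(A-λI) = λ^2 - λ - 20.
Eigenvalues λ = -4, 5 with eigenvectors (1,-4), (1,5).

y(t) = K_1e^(-4t) + K_2e^(5t)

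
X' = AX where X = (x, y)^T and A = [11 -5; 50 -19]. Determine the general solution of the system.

x(t) = c_1e^(-4t)cos(5t) + c_2e^(-4t)sin(5t), y(t) = c_1e^(-4t)sin(5t) + 3c_1e^(-4t)cos(5t) + 3c_2e^(-4t)sin(5t) - c_2e^(-4t)cos(5t)

Coefficient matrix A = [[11, -5], [50, -19]].
Characteristic polynomial det(A - λI) = λ^2 + 8λ + 41 = 0.
Eigenvalues λ = -4 ± 5i (complex conjugate pair).
For λ=-4+5i: an eigenvector is (1,3) - i(0,1) = (1, 3 - i).
A real fundamental pair from Re and Im of e^((-4+5i)t)v: X_1 = e^(-4t)(cos(5t)·(1,3) + sin(5t)·(0,1)), X_2 = e^(-4t)(sin(5t)·(1,3) - cos(5t)·(0,1)).
General solution: c_1X_1 + c_2X_2.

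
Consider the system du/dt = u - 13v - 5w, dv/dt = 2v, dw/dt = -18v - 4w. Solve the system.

Coefficient matrix A = [[1, -13, -5], [0, 2, 0], [0, -18, -4]].
det(A - λI) = 0 gives eigenvalues λ = 2, 1, -4.
For λ=2: eigenvector (2,1,-3).
For λ=1: eigenvector (1,0,0).
For λ=-4: eigenvector (1,0,1).
General solution: K_1e^(2t)(2,1,-3) + K_2e^(t)(1,0,0) + K_3e^(-4t)(1,0,1).

u(t) = 2K_1e^(2t) + K_2e^(t) + K_3e^(-4t), v(t) = K_1e^(2t), w(t) = -3K_1e^(2t) + K_3e^(-4t)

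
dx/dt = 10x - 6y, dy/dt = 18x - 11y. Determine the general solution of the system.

x(t) = -C_1e^(-2t) + 2C_2e^(t), y(t) = -2C_1e^(-2t) + 3C_2e^(t)

Coefficient matrix A = [[10, -6], [18, -11]].
Characteristic polynomial det(A - λI) = λ^2 + λ - 2 = 0.
Eigenvalues λ = -2, 1.
For λ=-2: (A-λI) row 1 is [12, -6], so an eigenvector is (-1, -2).
For λ=1: (A-λI) row 1 is [9, -6], so an eigenvector is (2, 3).
General solution: C_1e^(-2t)(-1,-2) + C_2e^(t)(2,3).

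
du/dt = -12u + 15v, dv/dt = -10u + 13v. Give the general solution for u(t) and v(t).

Coefficient matrix A = [[-12, 15], [-10, 13]].
Characteristic polynomial det(A - λI) = λ^2 - λ - 6 = 0.
Eigenvalues λ = 3, -2.
For λ=3: (A-λI) row 1 is [-15, 15], so an eigenvector is (1, 1).
For λ=-2: (A-λI) row 1 is [-10, 15], so an eigenvector is (-3, -2).
General solution: K_1e^(3t)(1,1) + K_2e^(-2t)(-3,-2).

u(t) = K_1e^(3t) - 3K_2e^(-2t), v(t) = K_1e^(3t) - 2K_2e^(-2t)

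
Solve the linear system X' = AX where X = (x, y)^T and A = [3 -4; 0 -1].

x(t) = c_1e^(3t) - c_2e^(-t), y(t) = -c_2e^(-t)

Coefficient matrix A = [[3, -4], [0, -1]].
Characteristic polynomial det(A - λI) = λ^2 - 2λ - 3 = 0.
Eigenvalues λ = 3, -1.
For λ=3: (A-λI) row 1 is [0, -4], so an eigenvector is (1, 0).
For λ=-1: (A-λI) row 1 is [4, -4], so an eigenvector is (-1, -1).
General solution: c_1e^(3t)(1,0) + c_2e^(-t)(-1,-1).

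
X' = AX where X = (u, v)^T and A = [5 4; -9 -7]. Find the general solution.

Coefficient matrix A = [[5, 4], [-9, -7]].
Characteristic polynomial det(A - λI) = λ^2 + 2λ + 1 = 0.
Single eigenvalue λ = -1 with algebraic multiplicity 2.
Eigenvector v = (2,-3); generalized eigenvector w with (A-λI)w=v is (-1,2).
General solution: e^(-t)[C_1·v + C_2·(t·v + w)].

u(t) = 2C_1e^(-t) + 2C_2te^(-t) - C_2e^(-t), v(t) = -3C_1e^(-t) - 3C_2te^(-t) + 2C_2e^(-t)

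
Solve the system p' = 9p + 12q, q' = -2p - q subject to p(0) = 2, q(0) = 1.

Coefficient matrix A = [[9, 12], [-2, -1]].
Characteristic polynomial det(A - λI) = λ^2 - 8λ + 15 = 0.
Eigenvalues λ = 5, 3.
For λ=5: (A-λI) row 1 is [4, 12], so an eigenvector is (-3, 1).
For λ=3: (A-λI) row 1 is [6, 12], so an eigenvector is (2, -1).
General solution: c_1e^(5t)(-3,1) + c_2e^(3t)(2,-1).
Applying p(0)=2, q(0)=1 gives c_1=-4, c_2=-5.

p(t) = 12e^(5t) - 10e^(3t), q(t) = -4e^(5t) + 5e^(3t)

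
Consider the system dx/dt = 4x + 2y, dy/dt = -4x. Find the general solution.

x(t) = c_1e^(2t)sin(2t) - c_2e^(2t)cos(2t), y(t) = -c_1e^(2t)sin(2t) + c_1e^(2t)cos(2t) + c_2e^(2t)sin(2t) + c_2e^(2t)cos(2t)

Coefficient matrix A = [[4, 2], [-4, 0]].
Characteristic polynomial det(A - λI) = λ^2 - 4λ + 8 = 0.
Eigenvalues λ = 2 ± 2i (complex conjugate pair).
For λ=2+2i: an eigenvector is (0,1) - i(1,-1) = (0 - i, 1 + i).
A real fundamental pair from Re and Im of e^((2+2i)t)v: X_1 = e^(2t)(cos(2t)·(0,1) + sin(2t)·(1,-1)), X_2 = e^(2t)(sin(2t)·(0,1) - cos(2t)·(1,-1)).
General solution: c_1X_1 + c_2X_2.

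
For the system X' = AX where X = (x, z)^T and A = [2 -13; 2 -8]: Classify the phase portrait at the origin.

stable spiral

A = [[2,-13],[2,-8]]; det(A-λI) = λ^2 + 6λ + 10.
λ = -3 ± i: negative real part.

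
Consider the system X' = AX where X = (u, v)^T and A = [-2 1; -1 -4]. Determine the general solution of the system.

u(t) = -c_1e^(-3t) - c_2te^(-3t) - 3c_2e^(-3t), v(t) = c_1e^(-3t) + c_2te^(-3t) + 2c_2e^(-3t)

Coefficient matrix A = [[-2, 1], [-1, -4]].
Characteristic polynomial det(A - λI) = λ^2 + 6λ + 9 = 0.
Single eigenvalue λ = -3 with algebraic multiplicity 2.
Eigenvector v = (-1,1); generalized eigenvector w with (A-λI)w=v is (-3,2).
General solution: e^(-3t)[c_1·v + c_2·(t·v + w)].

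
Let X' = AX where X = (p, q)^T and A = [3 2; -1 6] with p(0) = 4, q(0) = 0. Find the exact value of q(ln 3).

A = [[3,2],[-1,6]]; eigenvalues λ = 4, 5.
Eigenvectors: (-2,-1) for λ=4, (1,1) for λ=5.
From the initial condition, c_1 = -4, c_2 = -4.
q(ln 3) = (-4)(3^4)(-1) + (-4)(3^5)(1) = -648.

-648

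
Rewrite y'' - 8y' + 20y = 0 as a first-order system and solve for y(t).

Let x_1 = y, x_2 = y'. Then x_1' = x_2 and x_2' = -20x_1 + 8x_2.
A = [[0,1],[-20,8]]; det(A-λI) = λ^2 - 8λ + 20.
Eigenvalues λ = 4 ± 2i.

y(t) = C_1e^(4t)cos(2t) + C_2e^(4t)sin(2t)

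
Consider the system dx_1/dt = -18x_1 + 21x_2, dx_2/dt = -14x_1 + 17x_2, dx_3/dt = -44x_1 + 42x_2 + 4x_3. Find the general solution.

Coefficient matrix A = [[-18, 21, 0], [-14, 17, 0], [-44, 42, 4]].
det(A - λI) = 0 gives eigenvalues λ = 4, 3, -4.
For λ=4: eigenvector (0,0,1).
For λ=3: eigenvector (1,1,2).
For λ=-4: eigenvector (3,2,6).
General solution: C_1e^(4t)(0,0,1) + C_2e^(3t)(1,1,2) + C_3e^(-4t)(3,2,6).

x_1(t) = C_2e^(3t) + 3C_3e^(-4t), x_2(t) = C_2e^(3t) + 2C_3e^(-4t), x_3(t) = C_1e^(4t) + 2C_2e^(3t) + 6C_3e^(-4t)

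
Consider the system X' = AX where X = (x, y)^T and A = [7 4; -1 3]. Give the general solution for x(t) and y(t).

x(t) = -2c_1e^(5t) - 2c_2te^(5t) - 3c_2e^(5t), y(t) = c_1e^(5t) + c_2te^(5t) + c_2e^(5t)

Coefficient matrix A = [[7, 4], [-1, 3]].
Characteristic polynomial det(A - λI) = λ^2 - 10λ + 25 = 0.
Single eigenvalue λ = 5 with algebraic multiplicity 2.
Eigenvector v = (-2,1); generalized eigenvector w with (A-λI)w=v is (-3,1).
General solution: e^(5t)[c_1·v + c_2·(t·v + w)].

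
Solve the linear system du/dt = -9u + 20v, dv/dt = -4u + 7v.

Coefficient matrix A = [[-9, 20], [-4, 7]].
Characteristic polynomial det(A - λI) = λ^2 + 2λ + 17 = 0.
Eigenvalues λ = -1 ± 4i (complex conjugate pair).
For λ=-1+4i: an eigenvector is (-1,0) - i(2,1) = (-1 - 2i, 0 - i).
A real fundamental pair from Re and Im of e^((-1+4i)t)v: X_1 = e^(-t)(cos(4t)·(-1,0) + sin(4t)·(2,1)), X_2 = e^(-t)(sin(4t)·(-1,0) - cos(4t)·(2,1)).
General solution: c_1X_1 + c_2X_2.

u(t) = 2c_1e^(-t)sin(4t) - c_1e^(-t)cos(4t) - c_2e^(-t)sin(4t) - 2c_2e^(-t)cos(4t), v(t) = c_1e^(-t)sin(4t) - c_2e^(-t)cos(4t)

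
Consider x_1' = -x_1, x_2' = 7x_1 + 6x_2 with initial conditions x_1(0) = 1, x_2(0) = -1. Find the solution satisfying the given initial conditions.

Coefficient matrix A = [[-1, 0], [7, 6]].
Characteristic polynomial det(A - λI) = λ^2 - 5λ - 6 = 0.
Eigenvalues λ = 6, -1.
For λ=6: (A-λI) row 1 is [-7, 0], so an eigenvector is (0, 1).
For λ=-1: (A-λI) row 2 is [7, 7], so an eigenvector is (1, -1).
General solution: C_1e^(6t)(0,1) + C_2e^(-t)(1,-1).
Applying x_1(0)=1, x_2(0)=-1 gives C_1=0, C_2=1.

x_1(t) = e^(-t), x_2(t) = -e^(-t)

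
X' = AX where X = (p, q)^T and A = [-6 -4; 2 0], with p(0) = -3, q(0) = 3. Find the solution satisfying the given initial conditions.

Coefficient matrix A = [[-6, -4], [2, 0]].
Characteristic polynomial det(A - λI) = λ^2 + 6λ + 8 = 0.
Eigenvalues λ = -2, -4.
For λ=-2: (A-λI) row 1 is [-4, -4], so an eigenvector is (-1, 1).
For λ=-4: (A-λI) row 1 is [-2, -4], so an eigenvector is (2, -1).
General solution: K_1e^(-2t)(-1,1) + K_2e^(-4t)(2,-1).
Applying p(0)=-3, q(0)=3 gives K_1=3, K_2=0.

p(t) = -3e^(-2t), q(t) = 3e^(-2t)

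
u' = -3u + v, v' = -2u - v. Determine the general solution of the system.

u(t) = -K_1e^(-2t)cos(t) - K_2e^(-2t)sin(t), v(t) = K_1e^(-2t)sin(t) - K_1e^(-2t)cos(t) - K_2e^(-2t)sin(t) - K_2e^(-2t)cos(t)

Coefficient matrix A = [[-3, 1], [-2, -1]].
Characteristic polynomial det(A - λI) = λ^2 + 4λ + 5 = 0.
Eigenvalues λ = -2 ± i (complex conjugate pair).
For λ=-2+i: an eigenvector is (-1,-1) - i(0,1) = (-1, -1 - i).
A real fundamental pair from Re and Im of e^((-2+i)t)v: X_1 = e^(-2t)(cos(t)·(-1,-1) + sin(t)·(0,1)), X_2 = e^(-2t)(sin(t)·(-1,-1) - cos(t)·(0,1)).
General solution: K_1X_1 + K_2X_2.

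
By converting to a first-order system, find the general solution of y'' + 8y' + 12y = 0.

y(t) = C_1e^(-2t) + C_2e^(-6t)

Let x_1 = y, x_2 = y'. Then x_1' = x_2 and x_2' = -12x_1 - 8x_2.
A = [[0,1],[-12,-8]]; det(A-λI) = λ^2 + 8λ + 12.
Eigenvalues λ = -2, -6 with eigenvectors (1,-2), (1,-6).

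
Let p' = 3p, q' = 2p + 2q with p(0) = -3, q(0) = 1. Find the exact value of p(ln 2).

-24

A = [[3,0],[2,2]]; eigenvalues λ = 3, 2.
Eigenvectors: (1,2) for λ=3, (0,1) for λ=2.
From the initial condition, c_1 = -3, c_2 = 7.
p(ln 2) = (-3)(2^3)(1) + (7)(2^2)(0) = -24.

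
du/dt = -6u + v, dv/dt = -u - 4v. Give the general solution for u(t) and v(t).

Coefficient matrix A = [[-6, 1], [-1, -4]].
Characteristic polynomial det(A - λI) = λ^2 + 10λ + 25 = 0.
Single eigenvalue λ = -5 with algebraic multiplicity 2.
Eigenvector v = (1,1); generalized eigenvector w with (A-λI)w=v is (-2,-1).
General solution: e^(-5t)[c_1·v + c_2·(t·v + w)].

u(t) = c_1e^(-5t) + c_2te^(-5t) - 2c_2e^(-5t), v(t) = c_1e^(-5t) + c_2te^(-5t) - c_2e^(-5t)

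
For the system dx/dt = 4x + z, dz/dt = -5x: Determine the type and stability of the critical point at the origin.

A = [[4,1],[-5,0]]; det(A-λI) = λ^2 - 4λ + 5.
λ = 2 ± i: positive real part.

unstable spiral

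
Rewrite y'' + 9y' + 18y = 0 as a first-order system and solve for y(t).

Let x_1 = y, x_2 = y'. Then x_1' = x_2 and x_2' = -18x_1 - 9x_2.
A = [[0,1],[-18,-9]]; det(A-λI) = λ^2 + 9λ + 18.
Eigenvalues λ = -6, -3 with eigenvectors (1,-6), (1,-3).

y(t) = C_1e^(-6t) + C_2e^(-3t)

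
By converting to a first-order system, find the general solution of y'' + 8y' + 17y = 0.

Let x_1 = y, x_2 = y'. Then x_1' = x_2 and x_2' = -17x_1 - 8x_2.
A = [[0,1],[-17,-8]]; det(A-λI) = λ^2 + 8λ + 17.
Eigenvalues λ = -4 ± i.

y(t) = c_1e^(-4t)cos(t) + c_2e^(-4t)sin(t)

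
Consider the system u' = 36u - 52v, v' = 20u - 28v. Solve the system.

Coefficient matrix A = [[36, -52], [20, -28]].
Characteristic polynomial det(A - λI) = λ^2 - 8λ + 32 = 0.
Eigenvalues λ = 4 ± 4i (complex conjugate pair).
For λ=4+4i: an eigenvector is (2,1) - i(3,2) = (2 - 3i, 1 - 2i).
A real fundamental pair from Re and Im of e^((4+4i)t)v: X_1 = e^(4t)(cos(4t)·(2,1) + sin(4t)·(3,2)), X_2 = e^(4t)(sin(4t)·(2,1) - cos(4t)·(3,2)).
General solution: c_1X_1 + c_2X_2.

u(t) = 3c_1e^(4t)sin(4t) + 2c_1e^(4t)cos(4t) + 2c_2e^(4t)sin(4t) - 3c_2e^(4t)cos(4t), v(t) = 2c_1e^(4t)sin(4t) + c_1e^(4t)cos(4t) + c_2e^(4t)sin(4t) - 2c_2e^(4t)cos(4t)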